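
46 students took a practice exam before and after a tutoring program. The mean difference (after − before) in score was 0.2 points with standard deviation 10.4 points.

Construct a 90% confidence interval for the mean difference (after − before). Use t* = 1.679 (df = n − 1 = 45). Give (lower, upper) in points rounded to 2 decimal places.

This is a matched-pairs design, so SE = s_d/√n = 10.4/√46 = 1.5334.
Margin = 1.679 × 1.5334 = 2.5746; the interval is 0.2 ± 2.5746 = (-2.37, 2.77).

(-2.37, 2.77)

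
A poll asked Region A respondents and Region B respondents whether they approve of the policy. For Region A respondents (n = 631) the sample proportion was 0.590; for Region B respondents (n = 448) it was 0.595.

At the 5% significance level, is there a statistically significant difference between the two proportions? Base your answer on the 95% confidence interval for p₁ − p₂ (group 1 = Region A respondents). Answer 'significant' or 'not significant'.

not significant

Each SE is √(p̂(1−p̂)/n): √(0.5900·0.4100/631) = 0.01958 and √(0.5950·0.4050/448) = 0.02319.
SE(p̂₁ − p̂₂) = √(SE₁² + SE₂²) = √(0.0003833764 + 0.0005377761) = 0.03035, since the two samples are independent.
At 95% confidence z* = 1.960; margin = 1.960 × 0.03035 = 0.05949.
The difference is 0.5900 − 0.5950 = -0.0050, so the interval is -0.0050 ± 0.05949 = (-0.06449, 0.05449).
The interval (-0.06449, 0.05449) contains 0, so the difference is not significant.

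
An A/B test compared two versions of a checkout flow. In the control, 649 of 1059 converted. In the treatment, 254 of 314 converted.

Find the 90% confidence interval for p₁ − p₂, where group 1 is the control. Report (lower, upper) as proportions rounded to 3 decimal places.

Sample proportions: 649/1059 = 0.6128, 254/314 = 0.8089.
Each SE is √(p̂(1−p̂)/n): √(0.6128·0.3872/1059) = 0.01497 and √(0.8089·0.1911/314) = 0.02219.
SE(p̂₁ − p̂₂) = √(SE₁² + SE₂²) = √(0.0002241009 + 0.0004923961) = 0.02677, since the two samples are independent.
At 90% confidence z* = 1.645; margin = 1.645 × 0.02677 = 0.04404.
The difference is 0.6128 − 0.8089 = -0.1961, so the interval is -0.1961 ± 0.04404 = (-0.240, -0.152).

(-0.240, -0.152)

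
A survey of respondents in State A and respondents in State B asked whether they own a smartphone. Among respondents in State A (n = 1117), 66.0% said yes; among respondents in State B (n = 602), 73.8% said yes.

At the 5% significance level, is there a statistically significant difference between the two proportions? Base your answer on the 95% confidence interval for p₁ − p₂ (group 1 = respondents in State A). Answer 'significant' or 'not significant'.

SE₁ = √(p̂₁(1−p̂₁)/n₁) = √(0.6600·0.3400/1117) = 0.01417; SE₂ = √(0.7380·0.2620/602) = 0.01792.
Independent samples: SE of the difference = √(SE₁² + SE₂²) = √(0.0002007889 + 0.0003211264) = 0.02285.
z* for 95% confidence is 1.960, so the margin of error is 1.960 × 0.02285 = 0.04479.
Point estimate p̂₁ − p̂₂ = 0.6600 − 0.7380 = -0.0780.
-0.0780 ± 0.04479 → (-0.12279, -0.03321).
The interval (-0.12279, -0.03321) does not contain 0, so the difference is significant.

significant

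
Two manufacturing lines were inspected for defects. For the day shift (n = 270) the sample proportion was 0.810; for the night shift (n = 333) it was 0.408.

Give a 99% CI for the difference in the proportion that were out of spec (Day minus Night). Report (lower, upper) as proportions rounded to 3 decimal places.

Each SE is √(p̂(1−p̂)/n): √(0.8100·0.1900/270) = 0.02387 and √(0.4080·0.5920/333) = 0.02693.
SE(p̂₁ − p̂₂) = √(SE₁² + SE₂²) = √(0.0005697769 + 0.0007252249) = 0.03599, since the two samples are independent.
At 99% confidence z* = 2.576; margin = 2.576 × 0.03599 = 0.09271.
The difference is 0.8100 − 0.4080 = 0.4020, so the interval is 0.4020 ± 0.09271 = (0.309, 0.495).

(0.309, 0.495)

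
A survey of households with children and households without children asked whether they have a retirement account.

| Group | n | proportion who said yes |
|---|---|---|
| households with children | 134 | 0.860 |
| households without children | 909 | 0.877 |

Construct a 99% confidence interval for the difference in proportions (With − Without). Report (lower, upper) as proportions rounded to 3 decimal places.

Each SE is √(p̂(1−p̂)/n): √(0.8600·0.1400/134) = 0.02998 and √(0.8770·0.1230/909) = 0.01089.
SE(p̂₁ − p̂₂) = √(SE₁² + SE₂²) = √(0.0008988004 + 0.0001185921) = 0.03190, since the two samples are independent.
At 99% confidence z* = 2.576; margin = 2.576 × 0.03190 = 0.08217.
The difference is 0.8600 − 0.8770 = -0.0170, so the interval is -0.0170 ± 0.08217 = (-0.099, 0.065).

(-0.099, 0.065)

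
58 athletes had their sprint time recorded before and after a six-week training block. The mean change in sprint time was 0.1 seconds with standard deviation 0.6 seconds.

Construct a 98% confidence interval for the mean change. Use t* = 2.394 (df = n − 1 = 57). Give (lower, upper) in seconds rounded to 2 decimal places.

This is a matched-pairs design, so SE = s_d/√n = 0.6/√58 = 0.0788.
Margin = 2.394 × 0.0788 = 0.1886; the interval is 0.1 ± 0.1886 = (-0.09, 0.29).

(-0.09, 0.29)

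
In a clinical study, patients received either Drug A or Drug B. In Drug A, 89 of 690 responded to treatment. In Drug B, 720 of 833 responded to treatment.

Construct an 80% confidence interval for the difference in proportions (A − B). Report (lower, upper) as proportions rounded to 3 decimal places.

(-0.758, -0.713)

Sample proportions: 89/690 = 0.1290, 720/833 = 0.8643.
Each SE is √(p̂(1−p̂)/n): √(0.1290·0.8710/690) = 0.01276 and √(0.8643·0.1357/833) = 0.01187.
SE(p̂₁ − p̂₂) = √(SE₁² + SE₂²) = √(0.0001628176 + 0.0001408969) = 0.01743, since the two samples are independent.
At 80% confidence z* = 1.282; margin = 1.282 × 0.01743 = 0.02235.
The difference is 0.1290 − 0.8643 = -0.7353, so the interval is -0.7353 ± 0.02235 = (-0.758, -0.713).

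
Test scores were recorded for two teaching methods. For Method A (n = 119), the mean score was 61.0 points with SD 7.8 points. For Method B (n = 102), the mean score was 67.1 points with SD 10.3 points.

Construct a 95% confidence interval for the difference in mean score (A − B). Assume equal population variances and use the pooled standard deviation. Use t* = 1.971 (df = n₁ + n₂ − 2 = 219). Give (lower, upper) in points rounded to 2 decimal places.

Pooled variance s_p² = [118·7.8² + 101·10.3²] / (119+102−2) = 81.7087, so s_p = 9.0393.
SE_diff = s_p·√(1/n₁ + 1/n₂) = 9.0393·√(1/119 + 1/102) = 1.2197.
t* = 1.971; margin = 1.971 × 1.2197 = 2.4040.
Difference = 61.0 − 67.1 = -6.1000.
-6.1000 ± 2.4040 → (-8.50, -3.70).

(-8.50, -3.70)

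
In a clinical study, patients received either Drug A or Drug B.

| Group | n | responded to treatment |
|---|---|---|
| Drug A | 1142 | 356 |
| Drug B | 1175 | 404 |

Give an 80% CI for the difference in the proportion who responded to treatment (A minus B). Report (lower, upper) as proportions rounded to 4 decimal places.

First, p̂₁ = 356/1142 = 0.3117; p̂₂ = 404/1175 = 0.3438.
The two standard errors are √(0.3117×0.6883/1142) = 0.01371 and √(0.3438×0.6562/1175) = 0.01386.
Because the samples are independent, SE_diff = √(0.01371² + 0.01386²) = 0.01950.
Using z* = 1.282 for 80%, ME = 1.282 × 0.01950 = 0.02500.
p̂₁ − p̂₂ = -0.0321; interval -0.0321 ± 0.02500 gives (-0.0571, -0.0071).

(-0.0571, -0.0071)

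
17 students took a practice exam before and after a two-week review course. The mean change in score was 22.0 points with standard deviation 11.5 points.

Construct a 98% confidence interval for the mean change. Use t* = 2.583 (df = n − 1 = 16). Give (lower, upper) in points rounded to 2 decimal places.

(14.80, 29.20)

This is a matched-pairs design, so SE = s_d/√n = 11.5/√17 = 2.7892.
Margin = 2.583 × 2.7892 = 7.2045; the interval is 22.0 ± 7.2045 = (14.80, 29.20).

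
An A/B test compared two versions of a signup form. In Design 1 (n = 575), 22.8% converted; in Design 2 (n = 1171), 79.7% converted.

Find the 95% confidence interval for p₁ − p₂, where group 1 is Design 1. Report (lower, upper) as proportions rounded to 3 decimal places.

The two standard errors are √(0.2280×0.7720/575) = 0.01750 and √(0.7970×0.2030/1171) = 0.01175.
Because the samples are independent, SE_diff = √(0.01750² + 0.01175²) = 0.02108.
Using z* = 1.960 for 95%, ME = 1.960 × 0.02108 = 0.04132.
p̂₁ − p̂₂ = -0.5690; interval -0.5690 ± 0.04132 gives (-0.610, -0.528).

(-0.610, -0.528)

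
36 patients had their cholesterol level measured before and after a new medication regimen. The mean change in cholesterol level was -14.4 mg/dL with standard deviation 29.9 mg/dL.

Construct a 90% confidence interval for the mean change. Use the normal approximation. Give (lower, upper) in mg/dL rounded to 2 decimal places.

(-22.60, -6.20)

This is a matched-pairs design, so SE = s_d/√n = 29.9/√36 = 4.9833.
Margin = 1.645 × 4.9833 = 8.1975; the interval is -14.4 ± 8.1975 = (-22.60, -6.20).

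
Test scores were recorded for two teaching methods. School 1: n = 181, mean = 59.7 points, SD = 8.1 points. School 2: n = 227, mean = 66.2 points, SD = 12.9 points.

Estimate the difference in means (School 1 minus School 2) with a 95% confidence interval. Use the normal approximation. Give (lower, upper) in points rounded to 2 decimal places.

SE₁ = s₁/√n₁ = 8.1/√181 = 0.6021; SE₂ = 12.9/√227 = 0.8562.
Independent samples, unequal variances: SE_diff = √(SE₁² + SE₂²) = √(0.36252441 + 0.73307844) = 1.0467.
z* = 1.960, so margin of error = 1.960 × 1.0467 = 2.0515.
Difference in means = 59.7 − 66.2 = -6.5000.
-6.5000 ± 2.0515 → (-8.55, -4.45).

(-8.55, -4.45)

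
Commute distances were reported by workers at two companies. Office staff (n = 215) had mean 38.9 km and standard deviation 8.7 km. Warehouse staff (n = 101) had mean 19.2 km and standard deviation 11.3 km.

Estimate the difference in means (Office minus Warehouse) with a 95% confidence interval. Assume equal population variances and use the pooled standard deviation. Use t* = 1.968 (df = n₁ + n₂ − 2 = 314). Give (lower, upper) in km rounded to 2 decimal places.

Pooled variance s_p² = [214·8.7² + 100·11.3²] / (215+101−2) = 92.2505, so s_p = 9.6047.
SE_diff = s_p·√(1/n₁ + 1/n₂) = 9.6047·√(1/215 + 1/101) = 1.1586.
t* = 1.968; margin = 1.968 × 1.1586 = 2.2801.
Difference = 38.9 − 19.2 = 19.7000.
19.7000 ± 2.2801 → (17.42, 21.98).

(17.42, 21.98)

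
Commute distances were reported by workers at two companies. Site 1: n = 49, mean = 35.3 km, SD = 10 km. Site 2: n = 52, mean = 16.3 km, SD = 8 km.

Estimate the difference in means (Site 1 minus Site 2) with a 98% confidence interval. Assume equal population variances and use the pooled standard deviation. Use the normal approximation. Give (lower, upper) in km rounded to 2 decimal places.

(14.82, 23.18)

s_p = √[((n₁−1)s₁² + (n₂−1)s₂²)/(n₁+n₂−2)] = √[(48·10² + 51·8²)/99] = 9.0252.
SE = 9.0252·√(1/49 + 1/52) = 1.7969.
With z* = 2.326, margin = 2.326 × 1.7969 = 4.1796.
x̄₁ − x̄₂ = 35.3 − 16.3 = 19.0000; interval 19.0000 ± 4.1796 = (14.82, 23.18).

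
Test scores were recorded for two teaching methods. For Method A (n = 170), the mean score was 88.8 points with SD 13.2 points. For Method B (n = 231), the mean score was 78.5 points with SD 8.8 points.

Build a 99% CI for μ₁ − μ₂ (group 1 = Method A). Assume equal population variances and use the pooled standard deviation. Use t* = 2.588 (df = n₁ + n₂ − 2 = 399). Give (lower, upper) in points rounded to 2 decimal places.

s_p = √[((n₁−1)s₁² + (n₂−1)s₂²)/(n₁+n₂−2)] = √[(169·13.2² + 230·8.8²)/399] = 10.8830.
SE = 10.8830·√(1/170 + 1/231) = 1.0997.
With t* = 2.588, margin = 2.588 × 1.0997 = 2.8460.
x̄₁ − x̄₂ = 88.8 − 78.5 = 10.3000; interval 10.3000 ± 2.8460 = (7.45, 13.15).

(7.45, 13.15)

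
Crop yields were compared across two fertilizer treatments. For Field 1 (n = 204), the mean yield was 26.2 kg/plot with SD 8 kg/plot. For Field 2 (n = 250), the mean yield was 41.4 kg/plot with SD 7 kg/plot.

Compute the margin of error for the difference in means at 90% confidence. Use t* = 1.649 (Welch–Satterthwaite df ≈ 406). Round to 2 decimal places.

1.18

Per-group SEs: s₁/√n₁ = 8/√204 = 0.5601, s₂/√n₂ = 7/√250 = 0.4427.
Unpooled SE of the difference: √(0.31371201 + 0.19598329) = 0.7139.
Margin of error = t* · SE = 1.649 × 0.7139 = 1.1772.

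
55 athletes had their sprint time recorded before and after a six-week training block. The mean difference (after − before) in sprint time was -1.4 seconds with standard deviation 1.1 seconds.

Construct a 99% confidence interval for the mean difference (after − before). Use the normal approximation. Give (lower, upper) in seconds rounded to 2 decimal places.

(-1.78, -1.02)

This is a matched-pairs design, so SE = s_d/√n = 1.1/√55 = 0.1483.
Margin = 2.576 × 0.1483 = 0.3820; the interval is -1.4 ± 0.3820 = (-1.78, -1.02).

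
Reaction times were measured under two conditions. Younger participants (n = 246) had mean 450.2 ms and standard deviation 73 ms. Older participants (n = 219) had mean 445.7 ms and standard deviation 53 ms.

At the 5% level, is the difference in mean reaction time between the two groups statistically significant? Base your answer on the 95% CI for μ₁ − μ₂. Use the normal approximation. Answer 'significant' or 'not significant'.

Standard errors of each mean: 73/√246 = 4.6543 and 53/√219 = 3.5814.
SE(x̄₁ − x̄₂) = √(4.6543² + 3.5814²) = 5.8727 for independent samples with unequal variances.
With z* = 1.960, the margin is 1.960 × 5.8727 = 11.5105.
x̄₁ − x̄₂ = 450.2 − 445.7 = 4.5000; the interval is 4.5000 ± 11.5105 = (-7.0105, 16.0105).
The interval (-7.0105, 16.0105) contains 0, so the difference is not significant.

not significant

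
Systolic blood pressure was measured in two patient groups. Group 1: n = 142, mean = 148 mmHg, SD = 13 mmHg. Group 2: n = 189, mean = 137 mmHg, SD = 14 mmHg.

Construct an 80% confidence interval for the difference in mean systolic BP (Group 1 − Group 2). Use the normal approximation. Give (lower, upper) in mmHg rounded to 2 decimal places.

(9.09, 12.91)

Per-group SEs: s₁/√n₁ = 13/√142 = 1.0909, s₂/√n₂ = 14/√189 = 1.0184.
Unpooled SE of the difference: √(1.19006281 + 1.03713856) = 1.4924.
Margin of error = z* · SE = 1.282 × 1.4924 = 1.9133.
x̄₁ − x̄₂ = 148 − 137 = 11.0000.
CI: 11.0000 ± 1.9133 = (9.09, 12.91).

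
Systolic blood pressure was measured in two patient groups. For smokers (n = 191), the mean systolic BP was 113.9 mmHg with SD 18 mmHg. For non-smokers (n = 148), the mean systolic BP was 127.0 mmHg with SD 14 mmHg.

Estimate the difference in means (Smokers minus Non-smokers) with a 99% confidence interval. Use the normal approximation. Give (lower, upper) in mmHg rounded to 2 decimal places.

(-17.58, -8.62)

Standard errors of each mean: 18/√191 = 1.3024 and 14/√148 = 1.1508.
SE(x̄₁ − x̄₂) = √(1.3024² + 1.1508²) = 1.7380 for independent samples with unequal variances.
With z* = 2.576, the margin is 2.576 × 1.7380 = 4.4771.
x̄₁ − x̄₂ = 113.9 − 127.0 = -13.1000; the interval is -13.1000 ± 4.4771 = (-17.58, -8.62).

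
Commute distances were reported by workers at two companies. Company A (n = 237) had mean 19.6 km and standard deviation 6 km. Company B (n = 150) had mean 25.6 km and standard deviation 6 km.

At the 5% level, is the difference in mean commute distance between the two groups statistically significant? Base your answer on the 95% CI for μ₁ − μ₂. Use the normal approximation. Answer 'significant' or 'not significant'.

Per-group SEs: s₁/√n₁ = 6/√237 = 0.3897, s₂/√n₂ = 6/√150 = 0.4899.
Unpooled SE of the difference: √(0.15186609 + 0.24000201) = 0.6260.
Margin of error = z* · SE = 1.960 × 0.6260 = 1.2270.
x̄₁ − x̄₂ = 19.6 − 25.6 = -6.0000.
CI: -6.0000 ± 1.2270 = (-7.2270, -4.7730).
The interval (-7.2270, -4.7730) does not contain 0, so the difference is significant.

significant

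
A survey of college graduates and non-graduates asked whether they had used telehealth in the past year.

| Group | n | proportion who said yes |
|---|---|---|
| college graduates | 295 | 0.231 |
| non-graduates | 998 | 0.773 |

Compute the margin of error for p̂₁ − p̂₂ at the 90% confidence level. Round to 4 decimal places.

SE₁ = √(p̂₁(1−p̂₁)/n₁) = √(0.2310·0.7690/295) = 0.02454; SE₂ = √(0.7730·0.2270/998) = 0.01326.
Independent samples: SE of the difference = √(SE₁² + SE₂²) = √(0.0006022116 + 0.0001758276) = 0.02789.
z* for 90% confidence is 1.645, so the margin of error is 1.645 × 0.02789 = 0.04588.

0.0459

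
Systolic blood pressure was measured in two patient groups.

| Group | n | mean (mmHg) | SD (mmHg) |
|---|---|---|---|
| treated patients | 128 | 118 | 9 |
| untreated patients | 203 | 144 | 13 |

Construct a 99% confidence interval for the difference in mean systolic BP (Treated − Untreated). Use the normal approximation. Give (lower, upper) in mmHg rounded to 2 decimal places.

(-29.12, -22.88)

Per-group SEs: s₁/√n₁ = 9/√128 = 0.7955, s₂/√n₂ = 13/√203 = 0.9124.
Unpooled SE of the difference: √(0.63282025 + 0.83247376) = 1.2105.
Margin of error = z* · SE = 2.576 × 1.2105 = 3.1182.
x̄₁ − x̄₂ = 118 − 144 = -26.0000.
CI: -26.0000 ± 3.1182 = (-29.12, -22.88).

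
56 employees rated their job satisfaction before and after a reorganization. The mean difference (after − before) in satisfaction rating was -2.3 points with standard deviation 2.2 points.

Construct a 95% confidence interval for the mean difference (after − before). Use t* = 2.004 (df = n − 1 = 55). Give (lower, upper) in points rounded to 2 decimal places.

Paired design: SE = s_d/√n = 2.2/√56 = 0.2940.
t* = 2.004; margin of error = 2.004 × 0.2940 = 0.5892.
-2.3 ± 0.5892 → (-2.89, -1.71).

(-2.89, -1.71)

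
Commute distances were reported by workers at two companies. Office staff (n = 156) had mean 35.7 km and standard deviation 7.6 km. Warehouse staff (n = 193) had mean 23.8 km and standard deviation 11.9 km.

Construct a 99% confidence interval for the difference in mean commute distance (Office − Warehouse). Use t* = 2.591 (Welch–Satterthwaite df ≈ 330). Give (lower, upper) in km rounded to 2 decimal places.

Standard errors of each mean: 7.6/√156 = 0.6085 and 11.9/√193 = 0.8566.
SE(x̄₁ − x̄₂) = √(0.6085² + 0.8566²) = 1.0507 for independent samples with unequal variances.
With t* = 2.591, the margin is 2.591 × 1.0507 = 2.7224.
x̄₁ − x̄₂ = 35.7 − 23.8 = 11.9000; the interval is 11.9000 ± 2.7224 = (9.18, 14.62).

(9.18, 14.62)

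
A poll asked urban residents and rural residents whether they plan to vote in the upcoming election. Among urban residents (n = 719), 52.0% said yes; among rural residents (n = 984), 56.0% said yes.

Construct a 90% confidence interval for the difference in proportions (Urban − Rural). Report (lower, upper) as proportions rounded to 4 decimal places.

Each SE is √(p̂(1−p̂)/n): √(0.5200·0.4800/719) = 0.01863 and √(0.5600·0.4400/984) = 0.01582.
SE(p̂₁ − p̂₂) = √(SE₁² + SE₂²) = √(0.0003470769 + 0.0002502724) = 0.02444, since the two samples are independent.
At 90% confidence z* = 1.645; margin = 1.645 × 0.02444 = 0.04020.
The difference is 0.5200 − 0.5600 = -0.0400, so the interval is -0.0400 ± 0.04020 = (-0.0802, 0.0002).

(-0.0802, 0.0002)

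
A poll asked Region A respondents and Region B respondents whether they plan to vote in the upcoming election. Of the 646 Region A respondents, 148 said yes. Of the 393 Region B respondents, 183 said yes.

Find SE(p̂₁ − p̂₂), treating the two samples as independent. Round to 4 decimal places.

Sample proportions: 148/646 = 0.2291, 183/393 = 0.4656.
Each SE is √(p̂(1−p̂)/n): √(0.2291·0.7709/646) = 0.01653 and √(0.4656·0.5344/393) = 0.02516.
SE(p̂₁ − p̂₂) = √(SE₁² + SE₂²) = √(0.0002732409 + 0.0006330256) = 0.03010, since the two samples are independent.

0.0301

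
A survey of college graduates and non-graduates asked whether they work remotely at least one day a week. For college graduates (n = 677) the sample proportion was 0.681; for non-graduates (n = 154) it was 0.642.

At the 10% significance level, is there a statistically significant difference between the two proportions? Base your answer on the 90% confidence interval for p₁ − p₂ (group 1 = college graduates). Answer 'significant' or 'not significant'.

not significant

Each SE is √(p̂(1−p̂)/n): √(0.6810·0.3190/677) = 0.01791 and √(0.6420·0.3580/154) = 0.03863.
SE(p̂₁ − p̂₂) = √(SE₁² + SE₂²) = √(0.0003207681 + 0.0014922769) = 0.04258, since the two samples are independent.
At 90% confidence z* = 1.645; margin = 1.645 × 0.04258 = 0.07004.
The difference is 0.6810 − 0.6420 = 0.0390, so the interval is 0.0390 ± 0.07004 = (-0.03104, 0.10904).
The interval (-0.03104, 0.10904) contains 0, so the difference is not significant.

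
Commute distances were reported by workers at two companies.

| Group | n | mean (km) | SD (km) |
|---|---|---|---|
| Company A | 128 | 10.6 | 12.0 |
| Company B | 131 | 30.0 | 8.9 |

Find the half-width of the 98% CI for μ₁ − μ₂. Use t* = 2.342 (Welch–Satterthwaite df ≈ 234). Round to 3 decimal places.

SE₁ = s₁/√n₁ = 12.0/√128 = 1.0607; SE₂ = 8.9/√131 = 0.7776.
Independent samples, unequal variances: SE_diff = √(SE₁² + SE₂²) = √(1.12508449 + 0.60466176) = 1.3152.
t* = 2.342, so margin of error = 2.342 × 1.3152 = 3.0802.

3.080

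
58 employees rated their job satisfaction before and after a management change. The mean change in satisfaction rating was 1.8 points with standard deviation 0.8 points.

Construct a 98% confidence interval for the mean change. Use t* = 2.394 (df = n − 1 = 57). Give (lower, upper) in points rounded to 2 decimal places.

Paired design: SE = s_d/√n = 0.8/√58 = 0.1050.
t* = 2.394; margin of error = 2.394 × 0.1050 = 0.2514.
1.8 ± 0.2514 → (1.55, 2.05).

(1.55, 2.05)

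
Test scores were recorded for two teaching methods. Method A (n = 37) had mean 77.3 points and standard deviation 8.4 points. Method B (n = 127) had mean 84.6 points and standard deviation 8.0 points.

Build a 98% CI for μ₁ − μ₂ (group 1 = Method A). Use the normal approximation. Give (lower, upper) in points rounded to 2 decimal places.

(-10.91, -3.69)

Per-group SEs: s₁/√n₁ = 8.4/√37 = 1.3810, s₂/√n₂ = 8.0/√127 = 0.7099.
Unpooled SE of the difference: √(1.907161 + 0.50395801) = 1.5528.
Margin of error = z* · SE = 2.326 × 1.5528 = 3.6118.
x̄₁ − x̄₂ = 77.3 − 84.6 = -7.3000.
CI: -7.3000 ± 3.6118 = (-10.91, -3.69).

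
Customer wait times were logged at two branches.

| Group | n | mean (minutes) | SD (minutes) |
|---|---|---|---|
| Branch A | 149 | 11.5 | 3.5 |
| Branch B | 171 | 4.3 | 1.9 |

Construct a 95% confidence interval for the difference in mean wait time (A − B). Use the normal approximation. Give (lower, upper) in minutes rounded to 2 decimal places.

(6.57, 7.83)

Per-group SEs: s₁/√n₁ = 3.5/√149 = 0.2867, s₂/√n₂ = 1.9/√171 = 0.1453.
Unpooled SE of the difference: √(0.08219689 + 0.02111209) = 0.3214.
Margin of error = z* · SE = 1.960 × 0.3214 = 0.6299.
x̄₁ − x̄₂ = 11.5 − 4.3 = 7.2000.
CI: 7.2000 ± 0.6299 = (6.57, 7.83).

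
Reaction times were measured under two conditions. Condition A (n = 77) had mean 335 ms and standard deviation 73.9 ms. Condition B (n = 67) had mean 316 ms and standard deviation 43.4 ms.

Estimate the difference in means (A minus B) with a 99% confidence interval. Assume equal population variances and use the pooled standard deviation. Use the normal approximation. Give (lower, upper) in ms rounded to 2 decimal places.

Pooled variance s_p² = [76·73.9² + 66·43.4²] / (77+67−2) = 3798.3586, so s_p = 61.6308.
SE_diff = s_p·√(1/n₁ + 1/n₂) = 61.6308·√(1/77 + 1/67) = 10.2967.
z* = 2.576; margin = 2.576 × 10.2967 = 26.5243.
Difference = 335 − 316 = 19.0000.
19.0000 ± 26.5243 → (-7.52, 45.52).

(-7.52, 45.52)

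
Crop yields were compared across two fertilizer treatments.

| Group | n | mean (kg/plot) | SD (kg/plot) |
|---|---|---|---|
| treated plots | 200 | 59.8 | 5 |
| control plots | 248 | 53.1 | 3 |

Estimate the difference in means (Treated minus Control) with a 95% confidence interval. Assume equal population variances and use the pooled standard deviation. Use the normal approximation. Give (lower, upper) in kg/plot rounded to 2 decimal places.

s_p = √[((n₁−1)s₁² + (n₂−1)s₂²)/(n₁+n₂−2)] = √[(199·5² + 247·3²)/446] = 4.0173.
SE = 4.0173·√(1/200 + 1/248) = 0.3818.
With z* = 1.960, margin = 1.960 × 0.3818 = 0.7483.
x̄₁ − x̄₂ = 59.8 − 53.1 = 6.7000; interval 6.7000 ± 0.7483 = (5.95, 7.45).

(5.95, 7.45)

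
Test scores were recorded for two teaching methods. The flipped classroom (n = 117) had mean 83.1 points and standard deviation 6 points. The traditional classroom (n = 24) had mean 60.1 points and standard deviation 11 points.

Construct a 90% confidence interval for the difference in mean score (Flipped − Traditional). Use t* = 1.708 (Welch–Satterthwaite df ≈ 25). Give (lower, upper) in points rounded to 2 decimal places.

SE₁ = s₁/√n₁ = 6/√117 = 0.5547; SE₂ = 11/√24 = 2.2454.
Independent samples, unequal variances: SE_diff = √(SE₁² + SE₂²) = √(0.30769209 + 5.04182116) = 2.3129.
t* = 1.708, so margin of error = 1.708 × 2.3129 = 3.9504.
Difference in means = 83.1 − 60.1 = 23.0000.
23.0000 ± 3.9504 → (19.05, 26.95).

(19.05, 26.95)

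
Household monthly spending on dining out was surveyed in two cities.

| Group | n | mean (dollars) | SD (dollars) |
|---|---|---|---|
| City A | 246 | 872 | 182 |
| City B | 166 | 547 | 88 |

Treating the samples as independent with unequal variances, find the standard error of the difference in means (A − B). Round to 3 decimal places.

Per-group SEs: s₁/√n₁ = 182/√246 = 11.6039, s₂/√n₂ = 88/√166 = 6.8301.
Unpooled SE of the difference: √(134.65049521 + 46.65026601) = 13.4648.

13.465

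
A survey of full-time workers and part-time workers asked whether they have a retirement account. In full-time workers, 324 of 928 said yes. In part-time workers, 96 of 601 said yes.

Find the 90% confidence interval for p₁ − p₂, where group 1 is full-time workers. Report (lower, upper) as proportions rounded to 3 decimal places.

First, p̂₁ = 324/928 = 0.3491; p̂₂ = 96/601 = 0.1597.
The two standard errors are √(0.3491×0.6509/928) = 0.01565 and √(0.1597×0.8403/601) = 0.01494.
Because the samples are independent, SE_diff = √(0.01565² + 0.01494²) = 0.02164.
Using z* = 1.645 for 90%, ME = 1.645 × 0.02164 = 0.03560.
p̂₁ − p̂₂ = 0.1894; interval 0.1894 ± 0.03560 gives (0.154, 0.225).

(0.154, 0.225)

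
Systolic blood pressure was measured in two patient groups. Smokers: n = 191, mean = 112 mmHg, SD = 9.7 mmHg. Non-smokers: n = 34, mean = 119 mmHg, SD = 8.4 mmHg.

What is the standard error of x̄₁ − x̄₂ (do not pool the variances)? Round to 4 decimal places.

Per-group SEs: s₁/√n₁ = 9.7/√191 = 0.7019, s₂/√n₂ = 8.4/√34 = 1.4406.
Unpooled SE of the difference: √(0.49266361 + 2.07532836) = 1.6025.

1.6025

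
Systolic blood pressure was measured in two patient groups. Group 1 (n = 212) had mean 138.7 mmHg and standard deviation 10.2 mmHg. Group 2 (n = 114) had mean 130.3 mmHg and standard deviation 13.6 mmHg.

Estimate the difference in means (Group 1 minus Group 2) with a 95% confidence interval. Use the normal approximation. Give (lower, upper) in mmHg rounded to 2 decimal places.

Per-group SEs: s₁/√n₁ = 10.2/√212 = 0.7005, s₂/√n₂ = 13.6/√114 = 1.2738.
Unpooled SE of the difference: √(0.49070025 + 1.62256644) = 1.4537.
Margin of error = z* · SE = 1.960 × 1.4537 = 2.8493.
x̄₁ − x̄₂ = 138.7 − 130.3 = 8.4000.
CI: 8.4000 ± 2.8493 = (5.55, 11.25).

(5.55, 11.25)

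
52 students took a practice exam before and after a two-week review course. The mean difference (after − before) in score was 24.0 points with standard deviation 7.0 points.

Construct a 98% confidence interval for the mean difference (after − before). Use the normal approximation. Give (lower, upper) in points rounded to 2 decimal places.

(21.74, 26.26)

Paired design: SE = s_d/√n = 7.0/√52 = 0.9707.
z* = 2.326; margin of error = 2.326 × 0.9707 = 2.2578.
24.0 ± 2.2578 → (21.74, 26.26).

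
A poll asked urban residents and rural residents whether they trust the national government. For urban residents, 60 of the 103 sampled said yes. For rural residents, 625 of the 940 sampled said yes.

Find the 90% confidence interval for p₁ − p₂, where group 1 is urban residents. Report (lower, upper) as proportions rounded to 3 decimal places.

(-0.166, 0.001)

First, p̂₁ = 60/103 = 0.5825; p̂₂ = 625/940 = 0.6649.
The two standard errors are √(0.5825×0.4175/103) = 0.04859 and √(0.6649×0.3351/940) = 0.01540.
Because the samples are independent, SE_diff = √(0.04859² + 0.01540²) = 0.05097.
Using z* = 1.645 for 90%, ME = 1.645 × 0.05097 = 0.08385.
p̂₁ − p̂₂ = -0.0824; interval -0.0824 ± 0.08385 gives (-0.166, 0.001).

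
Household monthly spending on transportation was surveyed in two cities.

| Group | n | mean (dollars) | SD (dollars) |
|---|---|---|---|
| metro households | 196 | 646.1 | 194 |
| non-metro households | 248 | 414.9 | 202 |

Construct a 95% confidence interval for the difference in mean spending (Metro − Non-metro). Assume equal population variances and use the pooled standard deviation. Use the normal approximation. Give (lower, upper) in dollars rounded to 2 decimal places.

(194.01, 268.39)

Pooled variance s_p² = [195·194² + 247·202²] / (196+248−2) = 39406.3529, so s_p = 198.5103.
SE_diff = s_p·√(1/n₁ + 1/n₂) = 198.5103·√(1/196 + 1/248) = 18.9723.
z* = 1.960; margin = 1.960 × 18.9723 = 37.1857.
Difference = 646.1 − 414.9 = 231.2000.
231.2000 ± 37.1857 → (194.01, 268.39).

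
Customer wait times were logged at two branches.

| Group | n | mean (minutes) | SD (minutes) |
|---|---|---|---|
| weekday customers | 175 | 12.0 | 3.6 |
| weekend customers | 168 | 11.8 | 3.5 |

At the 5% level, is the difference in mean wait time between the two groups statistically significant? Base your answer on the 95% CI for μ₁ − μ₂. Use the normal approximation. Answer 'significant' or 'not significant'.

SE₁ = s₁/√n₁ = 3.6/√175 = 0.2721; SE₂ = 3.5/√168 = 0.2700.
Independent samples, unequal variances: SE_diff = √(SE₁² + SE₂²) = √(0.07403841 + 0.0729) = 0.3833.
z* = 1.960, so margin of error = 1.960 × 0.3833 = 0.7513.
Difference in means = 12.0 − 11.8 = 0.2000.
0.2000 ± 0.7513 → (-0.5513, 0.9513).
The interval (-0.5513, 0.9513) contains 0, so the difference is not significant.

not significant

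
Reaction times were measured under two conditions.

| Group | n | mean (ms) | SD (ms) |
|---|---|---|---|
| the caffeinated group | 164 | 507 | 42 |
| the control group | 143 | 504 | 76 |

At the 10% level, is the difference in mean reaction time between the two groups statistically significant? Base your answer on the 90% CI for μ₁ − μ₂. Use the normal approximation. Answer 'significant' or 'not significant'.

SE₁ = s₁/√n₁ = 42/√164 = 3.2796; SE₂ = 76/√143 = 6.3554.
Independent samples, unequal variances: SE_diff = √(SE₁² + SE₂²) = √(10.75577616 + 40.39110916) = 7.1517.
z* = 1.645, so margin of error = 1.645 × 7.1517 = 11.7645.
Difference in means = 507 − 504 = 3.0000.
3.0000 ± 11.7645 → (-8.7645, 14.7645).
The interval (-8.7645, 14.7645) contains 0, so the difference is not significant.

not significant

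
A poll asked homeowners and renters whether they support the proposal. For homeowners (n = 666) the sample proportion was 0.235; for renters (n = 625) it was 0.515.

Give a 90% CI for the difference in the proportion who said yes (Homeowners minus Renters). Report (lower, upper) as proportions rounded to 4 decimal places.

The two standard errors are √(0.2350×0.7650/666) = 0.01643 and √(0.5150×0.4850/625) = 0.01999.
Because the samples are independent, SE_diff = √(0.01643² + 0.01999²) = 0.02588.
Using z* = 1.645 for 90%, ME = 1.645 × 0.02588 = 0.04257.
p̂₁ − p̂₂ = -0.2800; interval -0.2800 ± 0.04257 gives (-0.3226, -0.2374).

(-0.3226, -0.2374)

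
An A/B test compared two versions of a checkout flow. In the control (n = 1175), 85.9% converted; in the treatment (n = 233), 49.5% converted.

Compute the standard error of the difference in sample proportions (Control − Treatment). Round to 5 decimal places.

Each SE is √(p̂(1−p̂)/n): √(0.8590·0.1410/1175) = 0.01015 and √(0.4950·0.5050/233) = 0.03275.
SE(p̂₁ − p̂₂) = √(SE₁² + SE₂²) = √(0.0001030225 + 0.0010725625) = 0.03429, since the two samples are independent.

0.03429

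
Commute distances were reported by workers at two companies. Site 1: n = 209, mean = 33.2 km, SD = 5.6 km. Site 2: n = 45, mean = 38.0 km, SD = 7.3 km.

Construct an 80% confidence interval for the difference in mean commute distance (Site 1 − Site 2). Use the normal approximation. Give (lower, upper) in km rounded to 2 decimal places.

(-6.28, -3.32)

SE₁ = s₁/√n₁ = 5.6/√209 = 0.3874; SE₂ = 7.3/√45 = 1.0882.
Independent samples, unequal variances: SE_diff = √(SE₁² + SE₂²) = √(0.15007876 + 1.18417924) = 1.1551.
z* = 1.282, so margin of error = 1.282 × 1.1551 = 1.4808.
Difference in means = 33.2 − 38.0 = -4.8000.
-4.8000 ± 1.4808 → (-6.28, -3.32).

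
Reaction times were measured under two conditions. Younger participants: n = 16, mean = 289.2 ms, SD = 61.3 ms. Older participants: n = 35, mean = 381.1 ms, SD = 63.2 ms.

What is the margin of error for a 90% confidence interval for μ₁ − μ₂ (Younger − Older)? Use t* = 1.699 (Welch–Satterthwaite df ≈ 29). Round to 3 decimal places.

31.739

SE₁ = s₁/√n₁ = 61.3/√16 = 15.3250; SE₂ = 63.2/√35 = 10.6827.
Independent samples, unequal variances: SE_diff = √(SE₁² + SE₂²) = √(234.855625 + 114.12007929) = 18.6809.
t* = 1.699, so margin of error = 1.699 × 18.6809 = 31.7388.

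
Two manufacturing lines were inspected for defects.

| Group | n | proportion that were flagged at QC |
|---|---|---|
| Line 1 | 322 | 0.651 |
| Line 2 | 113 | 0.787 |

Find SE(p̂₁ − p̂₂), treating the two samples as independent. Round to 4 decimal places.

0.0468

SE₁ = √(p̂₁(1−p̂₁)/n₁) = √(0.6510·0.3490/322) = 0.02656; SE₂ = √(0.7870·0.2130/113) = 0.03852.
Independent samples: SE of the difference = √(SE₁² + SE₂²) = √(0.0007054336 + 0.0014837904) = 0.04679.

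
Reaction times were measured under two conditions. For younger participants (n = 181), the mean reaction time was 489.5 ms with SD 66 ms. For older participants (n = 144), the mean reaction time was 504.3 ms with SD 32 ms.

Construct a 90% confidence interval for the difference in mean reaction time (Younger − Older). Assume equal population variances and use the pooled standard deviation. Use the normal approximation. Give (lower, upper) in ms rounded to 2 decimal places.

(-24.66, -4.94)

s_p = √[((n₁−1)s₁² + (n₂−1)s₂²)/(n₁+n₂−2)] = √[(180·66² + 143·32²)/323] = 53.6735.
SE = 53.6735·√(1/181 + 1/144) = 5.9935.
With z* = 1.645, margin = 1.645 × 5.9935 = 9.8593.
x̄₁ − x̄₂ = 489.5 − 504.3 = -14.8000; interval -14.8000 ± 9.8593 = (-24.66, -4.94).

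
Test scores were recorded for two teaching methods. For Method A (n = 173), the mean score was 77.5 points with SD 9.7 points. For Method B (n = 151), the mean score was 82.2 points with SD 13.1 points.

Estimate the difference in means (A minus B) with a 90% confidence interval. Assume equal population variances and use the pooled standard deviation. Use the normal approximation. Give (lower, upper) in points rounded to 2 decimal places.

s_p = √[((n₁−1)s₁² + (n₂−1)s₂²)/(n₁+n₂−2)] = √[(172·9.7² + 150·13.1²)/322] = 11.4106.
SE = 11.4106·√(1/173 + 1/151) = 1.2708.
With z* = 1.645, margin = 1.645 × 1.2708 = 2.0905.
x̄₁ − x̄₂ = 77.5 − 82.2 = -4.7000; interval -4.7000 ± 2.0905 = (-6.79, -2.61).

(-6.79, -2.61)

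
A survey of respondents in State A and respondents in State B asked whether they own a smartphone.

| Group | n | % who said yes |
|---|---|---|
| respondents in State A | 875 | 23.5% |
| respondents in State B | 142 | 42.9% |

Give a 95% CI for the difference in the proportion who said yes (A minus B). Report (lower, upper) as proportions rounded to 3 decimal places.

Each SE is √(p̂(1−p̂)/n): √(0.2350·0.7650/875) = 0.01433 and √(0.4290·0.5710/142) = 0.04153.
SE(p̂₁ − p̂₂) = √(SE₁² + SE₂²) = √(0.0002053489 + 0.0017247409) = 0.04393, since the two samples are independent.
At 95% confidence z* = 1.960; margin = 1.960 × 0.04393 = 0.08610.
The difference is 0.2350 − 0.4290 = -0.1940, so the interval is -0.1940 ± 0.08610 = (-0.280, -0.108).

(-0.280, -0.108)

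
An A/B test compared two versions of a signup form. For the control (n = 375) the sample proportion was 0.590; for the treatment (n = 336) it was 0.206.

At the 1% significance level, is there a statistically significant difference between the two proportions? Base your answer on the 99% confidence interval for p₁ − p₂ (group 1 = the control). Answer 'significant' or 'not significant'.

SE₁ = √(p̂₁(1−p̂₁)/n₁) = √(0.5900·0.4100/375) = 0.02540; SE₂ = √(0.2060·0.7940/336) = 0.02206.
Independent samples: SE of the difference = √(SE₁² + SE₂²) = √(0.00064516 + 0.0004866436) = 0.03364.
z* for 99% confidence is 2.576, so the margin of error is 2.576 × 0.03364 = 0.08666.
Point estimate p̂₁ − p̂₂ = 0.5900 − 0.2060 = 0.3840.
0.3840 ± 0.08666 → (0.29734, 0.47066).
The interval (0.29734, 0.47066) does not contain 0, so the difference is significant.

significant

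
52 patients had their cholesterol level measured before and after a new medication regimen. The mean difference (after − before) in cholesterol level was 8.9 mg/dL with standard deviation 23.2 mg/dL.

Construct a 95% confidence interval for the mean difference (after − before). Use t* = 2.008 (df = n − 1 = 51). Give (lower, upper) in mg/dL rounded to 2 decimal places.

Paired design: SE = s_d/√n = 23.2/√52 = 3.2173.
t* = 2.008; margin of error = 2.008 × 3.2173 = 6.4603.
8.9 ± 6.4603 → (2.44, 15.36).

(2.44, 15.36)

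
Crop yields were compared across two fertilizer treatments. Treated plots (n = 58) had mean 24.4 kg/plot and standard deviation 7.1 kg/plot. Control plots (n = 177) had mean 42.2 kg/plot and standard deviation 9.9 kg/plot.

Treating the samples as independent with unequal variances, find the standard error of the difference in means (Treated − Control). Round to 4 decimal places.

Standard errors of each mean: 7.1/√58 = 0.9323 and 9.9/√177 = 0.7441.
SE(x̄₁ − x̄₂) = √(0.9323² + 0.7441²) = 1.1928 for independent samples with unequal variances.

1.1928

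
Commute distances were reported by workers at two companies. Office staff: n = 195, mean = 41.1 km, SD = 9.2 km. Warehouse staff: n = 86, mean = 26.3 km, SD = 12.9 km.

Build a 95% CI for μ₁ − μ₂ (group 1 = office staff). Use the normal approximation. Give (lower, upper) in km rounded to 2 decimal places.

(11.78, 17.82)

Per-group SEs: s₁/√n₁ = 9.2/√195 = 0.6588, s₂/√n₂ = 12.9/√86 = 1.3910.
Unpooled SE of the difference: √(0.43401744 + 1.934881) = 1.5391.
Margin of error = z* · SE = 1.960 × 1.5391 = 3.0166.
x̄₁ − x̄₂ = 41.1 − 26.3 = 14.8000.
CI: 14.8000 ± 3.0166 = (11.78, 17.82).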